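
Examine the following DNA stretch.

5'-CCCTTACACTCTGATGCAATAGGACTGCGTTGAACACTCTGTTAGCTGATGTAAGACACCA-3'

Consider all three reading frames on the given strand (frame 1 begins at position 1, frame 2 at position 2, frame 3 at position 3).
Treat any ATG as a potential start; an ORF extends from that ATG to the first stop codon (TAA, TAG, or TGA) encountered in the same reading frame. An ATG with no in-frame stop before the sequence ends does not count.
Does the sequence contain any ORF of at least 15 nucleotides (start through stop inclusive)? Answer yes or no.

Frame 1: CCC TTA CAC TCT GAT GCA ATA GGA CTG CGT TGA ACA CTC TGT TAG CTG ATG TAA GAC ACC — ATG at 49, stop TAA at 52 → 6 nt.
Frame 2: CCT TAC ACT CTG ATG CAA TAG GAC TGC GTT GAA CAC TCT GTT AGC TGA TGT AAG ACA CCA — ATG at 14, stop TAG at 20 → 9 nt.
Frame 3: CTT ACA CTC TGA TGC AAT AGG ACT GCG TTG AAC ACT CTG TTA GCT GAT GTA AGA CAC — no ATG→stop ORF.
Largest ORF found is 9 nucleotides < 15, so no.

no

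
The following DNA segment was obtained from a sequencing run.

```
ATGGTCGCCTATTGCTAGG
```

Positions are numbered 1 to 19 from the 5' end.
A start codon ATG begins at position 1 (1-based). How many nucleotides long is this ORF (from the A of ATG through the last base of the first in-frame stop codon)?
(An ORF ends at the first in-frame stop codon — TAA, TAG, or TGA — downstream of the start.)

18

Codons from position 1: ATG (1–3), GTC (4–6), GCC (7–9), TAT (10–12), TGC (13–15), TAG (16–18).
TAG is the first in-frame stop; ORF spans 1–18, 18 nucleotides.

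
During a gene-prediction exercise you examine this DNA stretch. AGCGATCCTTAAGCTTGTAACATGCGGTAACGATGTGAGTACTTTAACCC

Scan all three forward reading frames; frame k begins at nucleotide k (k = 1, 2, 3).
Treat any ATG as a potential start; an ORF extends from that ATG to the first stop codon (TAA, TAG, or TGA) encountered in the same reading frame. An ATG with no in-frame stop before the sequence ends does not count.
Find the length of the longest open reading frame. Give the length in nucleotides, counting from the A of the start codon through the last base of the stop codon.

Frame 1: AGC GAT CCT TAA GCT TGT AAC ATG CGG TAA CGA TGT GAG TAC TTT AAC — ATG at 22, stop TAA at 28 → 9 nt.
Frame 2: GCG ATC CTT AAG CTT GTA ACA TGC GGT AAC GAT GTG AGT ACT TTA ACC — no ATG→stop ORF.
Frame 3: CGA TCC TTA AGC TTG TAA CAT GCG GTA ACG ATG TGA GTA CTT TAA CCC — ATG at 33, stop TGA at 36 → 6 nt.
Longest: frame 1, positions 22–30, 9 nt = 3 codons = 2 aa. → 9 nucleotides.

9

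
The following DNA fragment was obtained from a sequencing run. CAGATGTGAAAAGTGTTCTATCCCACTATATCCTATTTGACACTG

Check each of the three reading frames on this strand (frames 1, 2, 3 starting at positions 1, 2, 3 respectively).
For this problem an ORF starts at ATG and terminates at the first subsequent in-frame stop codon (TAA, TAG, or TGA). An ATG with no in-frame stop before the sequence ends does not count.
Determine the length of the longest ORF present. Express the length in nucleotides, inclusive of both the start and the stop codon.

Frame 1: CAG ATG TGA AAA GTG TTC TAT CCC ACT ATA TCC TAT TTG ACA CTG — ATG at 4, stop TGA at 7 → 6 nt.
Frame 2: AGA TGT GAA AAG TGT TCT ATC CCA CTA TAT CCT ATT TGA CAC — no ATG→stop ORF.
Frame 3: GAT GTG AAA AGT GTT CTA TCC CAC TAT ATC CTA TTT GAC ACT — no ATG→stop ORF.
Longest: frame 1, positions 4–9, 6 nt = 2 codons = 1 aa. → 6 nucleotides.

6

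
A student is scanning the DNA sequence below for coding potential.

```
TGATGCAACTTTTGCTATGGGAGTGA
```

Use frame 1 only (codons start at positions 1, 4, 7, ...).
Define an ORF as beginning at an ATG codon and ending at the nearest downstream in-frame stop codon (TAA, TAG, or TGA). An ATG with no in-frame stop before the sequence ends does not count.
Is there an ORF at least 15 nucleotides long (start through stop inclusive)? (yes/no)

no

Frame 1: TGA TGC AAC TTT TGC TAT GGG AGT — no ATG→stop ORF.
Largest ORF found is 0 nucleotides < 15, so no.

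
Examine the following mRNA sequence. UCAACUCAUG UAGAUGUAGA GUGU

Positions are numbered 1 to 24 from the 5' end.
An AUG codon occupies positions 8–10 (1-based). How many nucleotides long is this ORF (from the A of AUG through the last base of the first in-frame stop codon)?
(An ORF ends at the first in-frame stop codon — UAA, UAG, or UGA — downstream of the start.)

6

Codons from position 8: AUG (8–10), UAG (11–13).
UAG is the first in-frame stop; ORF spans 8–13, 6 nucleotides.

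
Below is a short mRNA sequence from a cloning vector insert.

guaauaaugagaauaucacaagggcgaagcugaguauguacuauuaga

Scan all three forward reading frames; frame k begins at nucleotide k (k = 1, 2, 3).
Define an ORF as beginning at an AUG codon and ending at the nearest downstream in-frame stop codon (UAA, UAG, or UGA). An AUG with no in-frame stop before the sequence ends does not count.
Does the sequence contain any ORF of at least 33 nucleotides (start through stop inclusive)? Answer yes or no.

Frame 1: GUA AUA AUG AGA AUA UCA CAA GGG CGA AGC UGA GUA UGU ACU AUU AGA — AUG at 7, stop UGA at 31 → 27 nt.
Frame 2: UAA UAA UGA GAA UAU CAC AAG GGC GAA GCU GAG UAU GUA CUA UUA — no AUG→stop ORF.
Frame 3: AAU AAU GAG AAU AUC ACA AGG GCG AAG CUG AGU AUG UAC UAU UAG — AUG at 36, stop UAG at 45 → 12 nt.
Largest ORF found is 27 nucleotides < 33, so no.

no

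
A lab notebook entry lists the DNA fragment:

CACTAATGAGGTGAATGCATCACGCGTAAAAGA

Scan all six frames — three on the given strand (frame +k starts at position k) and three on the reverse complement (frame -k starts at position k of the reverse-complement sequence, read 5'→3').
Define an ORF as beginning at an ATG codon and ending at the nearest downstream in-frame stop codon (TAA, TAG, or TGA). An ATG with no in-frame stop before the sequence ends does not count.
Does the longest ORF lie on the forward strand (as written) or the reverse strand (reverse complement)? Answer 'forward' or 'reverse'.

Reverse complement (5'→3'): TCTTTTACGCGTGATGCATTCACCTCATTAGTG
Frame +1: CAC TAA TGA GGT GAA TGC ATC ACG CGT AAA AGA — no ATG→stop ORF.
Frame +2: ACT AAT GAG GTG AAT GCA TCA CGC GTA AAA — no ATG→stop ORF.
Frame +3: CTA ATG AGG TGA ATG CAT CAC GCG TAA AAG — ATG at 6, stop TGA at 12 → 9 nt; ATG at 15, stop TAA at 27 → 15 nt.
Frame -1: TCT TTT ACG CGT GAT GCA TTC ACC TCA TTA GTG — no ATG→stop ORF.
Frame -2: CTT TTA CGC GTG ATG CAT TCA CCT CAT TAG — ATG at 14, stop TAG at 29 → 18 nt.
Frame -3: TTT TAC GCG TGA TGC ATT CAC CTC ATT AGT — no ATG→stop ORF.
Forward-strand max 15 nt; reverse-strand max 18 nt. The reverse strand has the longer ORF.

reverse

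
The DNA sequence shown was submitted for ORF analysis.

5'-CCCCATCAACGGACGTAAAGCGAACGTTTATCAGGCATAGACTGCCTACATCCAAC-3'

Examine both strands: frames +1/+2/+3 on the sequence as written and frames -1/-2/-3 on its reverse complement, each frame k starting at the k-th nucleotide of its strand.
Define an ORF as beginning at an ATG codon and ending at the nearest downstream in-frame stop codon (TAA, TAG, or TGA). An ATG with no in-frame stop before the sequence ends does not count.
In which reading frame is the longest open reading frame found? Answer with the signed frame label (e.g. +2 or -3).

Reverse complement (5'→3'): GTTGGATGTAGGCAGTCTATGCCTGATAAACGTTCGCTTTACGTCCGTTGATGGGG
Frame +1: CCC CAT CAA CGG ACG TAA AGC GAA CGT TTA TCA GGC ATA GAC TGC CTA CAT CCA — no ATG→stop ORF.
Frame +2: CCC ATC AAC GGA CGT AAA GCG AAC GTT TAT CAG GCA TAG ACT GCC TAC ATC CAA — no ATG→stop ORF.
Frame +3: CCA TCA ACG GAC GTA AAG CGA ACG TTT ATC AGG CAT AGA CTG CCT ACA TCC AAC — no ATG→stop ORF.
Frame -1: GTT GGA TGT AGG CAG TCT ATG CCT GAT AAA CGT TCG CTT TAC GTC CGT TGA TGG — ATG at 19, stop TGA at 49 → 33 nt.
Frame -2: TTG GAT GTA GGC AGT CTA TGC CTG ATA AAC GTT CGC TTT ACG TCC GTT GAT GGG — no ATG→stop ORF.
Frame -3: TGG ATG TAG GCA GTC TAT GCC TGA TAA ACG TTC GCT TTA CGT CCG TTG ATG GGG — ATG at 6, stop TAG at 9 → 6 nt.
Longest ORF is 33 nt in frame -1 (positions 19–51).

-1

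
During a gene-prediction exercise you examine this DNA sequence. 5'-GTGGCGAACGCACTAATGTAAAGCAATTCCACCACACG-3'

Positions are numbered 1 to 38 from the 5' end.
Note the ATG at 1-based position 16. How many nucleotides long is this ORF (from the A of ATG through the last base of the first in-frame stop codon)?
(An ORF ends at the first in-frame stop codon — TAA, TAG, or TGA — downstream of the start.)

Codons from position 16: ATG (16–18), TAA (19–21).
TAA is the first in-frame stop; ORF spans 16–21, 6 nucleotides.

6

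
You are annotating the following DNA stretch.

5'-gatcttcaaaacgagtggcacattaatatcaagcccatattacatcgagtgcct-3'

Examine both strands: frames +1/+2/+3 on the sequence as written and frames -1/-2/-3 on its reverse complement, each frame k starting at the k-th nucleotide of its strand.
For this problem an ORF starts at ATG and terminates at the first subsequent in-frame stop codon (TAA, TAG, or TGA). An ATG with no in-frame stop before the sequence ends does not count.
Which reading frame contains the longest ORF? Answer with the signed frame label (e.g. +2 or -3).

Reverse complement (5'→3'): AGGCACTCGATGTAATATGGGCTTGATATTAATGTGCCACTCGTTTTGAAGATC
Frame +1: GAT CTT CAA AAC GAG TGG CAC ATT AAT ATC AAG CCC ATA TTA CAT CGA GTG CCT — no ATG→stop ORF.
Frame +2: ATC TTC AAA ACG AGT GGC ACA TTA ATA TCA AGC CCA TAT TAC ATC GAG TGC — no ATG→stop ORF.
Frame +3: TCT TCA AAA CGA GTG GCA CAT TAA TAT CAA GCC CAT ATT ACA TCG AGT GCC — no ATG→stop ORF.
Frame -1: AGG CAC TCG ATG TAA TAT GGG CTT GAT ATT AAT GTG CCA CTC GTT TTG AAG ATC — ATG at 10, stop TAA at 13 → 6 nt.
Frame -2: GGC ACT CGA TGT AAT ATG GGC TTG ATA TTA ATG TGC CAC TCG TTT TGA AGA — ATG at 17, stop TGA at 47 → 33 nt; ATG at 32, stop TGA at 47 → 18 nt.
Frame -3: GCA CTC GAT GTA ATA TGG GCT TGA TAT TAA TGT GCC ACT CGT TTT GAA GAT — no ATG→stop ORF.
Longest ORF is 33 nt in frame -2 (positions 17–49).

-2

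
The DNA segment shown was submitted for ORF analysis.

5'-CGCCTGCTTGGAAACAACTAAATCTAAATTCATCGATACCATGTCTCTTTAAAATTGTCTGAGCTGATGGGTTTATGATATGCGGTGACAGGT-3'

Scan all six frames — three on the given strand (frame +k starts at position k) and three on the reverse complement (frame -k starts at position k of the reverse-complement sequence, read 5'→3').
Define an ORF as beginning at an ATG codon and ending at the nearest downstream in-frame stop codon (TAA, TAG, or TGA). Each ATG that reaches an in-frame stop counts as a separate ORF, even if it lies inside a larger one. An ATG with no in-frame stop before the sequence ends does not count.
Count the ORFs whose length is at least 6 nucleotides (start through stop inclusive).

3

Reverse complement (5'→3'): ACCTGTCACCGCATATCATAAACCCATCAGCTCAGACAATTTTAAAGAGACATGGTATCGATGAATTTAGATTTAGTTGTTTCCAAGCAGGCG
Frame +1: CGC CTG CTT GGA AAC AAC TAA ATC TAA ATT CAT CGA TAC CAT GTC TCT TTA AAA TTG TCT GAG CTG ATG GGT TTA TGA TAT GCG GTG ACA GGT — ATG at 67, stop TGA at 76 → 12 nt.
Frame +2: GCC TGC TTG GAA ACA ACT AAA TCT AAA TTC ATC GAT ACC ATG TCT CTT TAA AAT TGT CTG AGC TGA TGG GTT TAT GAT ATG CGG TGA CAG — ATG at 41, stop TAA at 50 → 12 nt; ATG at 80, stop TGA at 86 → 9 nt.
Frame +3: CCT GCT TGG AAA CAA CTA AAT CTA AAT TCA TCG ATA CCA TGT CTC TTT AAA ATT GTC TGA GCT GAT GGG TTT ATG ATA TGC GGT GAC AGG — no ATG→stop ORF.
Frame -1: ACC TGT CAC CGC ATA TCA TAA ACC CAT CAG CTC AGA CAA TTT TAA AGA GAC ATG GTA TCG ATG AAT TTA GAT TTA GTT GTT TCC AAG CAG GCG — no ATG→stop ORF.
Frame -2: CCT GTC ACC GCA TAT CAT AAA CCC ATC AGC TCA GAC AAT TTT AAA GAG ACA TGG TAT CGA TGA ATT TAG ATT TAG TTG TTT CCA AGC AGG — no ATG→stop ORF.
Frame -3: CTG TCA CCG CAT ATC ATA AAC CCA TCA GCT CAG ACA ATT TTA AAG AGA CAT GGT ATC GAT GAA TTT AGA TTT AGT TGT TTC CAA GCA GGC — no ATG→stop ORF.
ORFs ≥ 6 nucleotides: frame +1 67–78 (12 nucleotides), frame +2 41–52 (12 nucleotides), frame +2 80–88 (9 nucleotides). Count = 3.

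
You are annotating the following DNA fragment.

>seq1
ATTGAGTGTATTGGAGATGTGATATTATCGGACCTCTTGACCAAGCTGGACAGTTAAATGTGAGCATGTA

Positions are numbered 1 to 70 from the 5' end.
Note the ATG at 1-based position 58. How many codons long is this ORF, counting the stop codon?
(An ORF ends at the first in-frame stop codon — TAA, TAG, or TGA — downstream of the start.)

2

Codons from position 58: ATG (58–60), TGA (61–63).
TGA is the first in-frame stop; that's 2 codons including the stop.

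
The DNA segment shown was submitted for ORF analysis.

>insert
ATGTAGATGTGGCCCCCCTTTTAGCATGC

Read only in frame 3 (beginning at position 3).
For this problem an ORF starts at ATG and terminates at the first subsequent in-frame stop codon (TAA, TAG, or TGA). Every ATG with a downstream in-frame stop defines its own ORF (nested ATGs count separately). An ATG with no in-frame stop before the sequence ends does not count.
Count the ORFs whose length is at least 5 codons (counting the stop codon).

Frame 3: GTA GAT GTG GCC CCC CTT TTA GCA TGC — no ATG→stop ORF.
No ORF reaches 5 codons. Count = 0.

0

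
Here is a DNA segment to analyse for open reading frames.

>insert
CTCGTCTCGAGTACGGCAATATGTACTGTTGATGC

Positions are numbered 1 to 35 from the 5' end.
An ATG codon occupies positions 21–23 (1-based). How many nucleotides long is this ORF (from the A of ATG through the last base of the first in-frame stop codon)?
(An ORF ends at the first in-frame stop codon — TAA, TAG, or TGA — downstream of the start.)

Codons from position 21: ATG (21–23), TAC (24–26), TGT (27–29), TGA (30–32).
TGA is the first in-frame stop; ORF spans 21–32, 12 nucleotides.

12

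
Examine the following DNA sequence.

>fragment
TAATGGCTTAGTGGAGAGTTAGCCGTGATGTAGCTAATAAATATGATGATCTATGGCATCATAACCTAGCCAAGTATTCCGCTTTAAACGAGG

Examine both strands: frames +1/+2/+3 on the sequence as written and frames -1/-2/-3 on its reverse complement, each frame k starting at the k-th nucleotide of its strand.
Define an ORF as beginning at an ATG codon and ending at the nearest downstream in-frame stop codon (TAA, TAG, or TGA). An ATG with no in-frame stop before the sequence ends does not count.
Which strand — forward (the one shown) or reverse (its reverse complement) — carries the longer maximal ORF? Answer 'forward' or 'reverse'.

forward

Reverse complement (5'→3'): CCTCGTTTAAAGCGGAATACTTGGCTAGGTTATGATGCCATAGATCATCATATTTATTAGCTACATCACGGCTAACTCTCCACTAAGCCATTA
Frame +1: TAA TGG CTT AGT GGA GAG TTA GCC GTG ATG TAG CTA ATA AAT ATG ATG ATC TAT GGC ATC ATA ACC TAG CCA AGT ATT CCG CTT TAA ACG AGG — ATG at 28, stop TAG at 31 → 6 nt; ATG at 43, stop TAG at 67 → 27 nt; ATG at 46, stop TAG at 67 → 24 nt.
Frame +2: AAT GGC TTA GTG GAG AGT TAG CCG TGA TGT AGC TAA TAA ATA TGA TGA TCT ATG GCA TCA TAA CCT AGC CAA GTA TTC CGC TTT AAA CGA — ATG at 53, stop TAA at 62 → 12 nt.
Frame +3: ATG GCT TAG TGG AGA GTT AGC CGT GAT GTA GCT AAT AAA TAT GAT GAT CTA TGG CAT CAT AAC CTA GCC AAG TAT TCC GCT TTA AAC GAG — ATG at 3, stop TAG at 9 → 9 nt.
Frame -1: CCT CGT TTA AAG CGG AAT ACT TGG CTA GGT TAT GAT GCC ATA GAT CAT CAT ATT TAT TAG CTA CAT CAC GGC TAA CTC TCC ACT AAG CCA TTA — no ATG→stop ORF.
Frame -2: CTC GTT TAA AGC GGA ATA CTT GGC TAG GTT ATG ATG CCA TAG ATC ATC ATA TTT ATT AGC TAC ATC ACG GCT AAC TCT CCA CTA AGC CAT — ATG at 32, stop TAG at 41 → 12 nt; ATG at 35, stop TAG at 41 → 9 nt.
Frame -3: TCG TTT AAA GCG GAA TAC TTG GCT AGG TTA TGA TGC CAT AGA TCA TCA TAT TTA TTA GCT ACA TCA CGG CTA ACT CTC CAC TAA GCC ATT — no ATG→stop ORF.
Forward-strand max 27 nt; reverse-strand max 12 nt. The forward strand has the longer ORF.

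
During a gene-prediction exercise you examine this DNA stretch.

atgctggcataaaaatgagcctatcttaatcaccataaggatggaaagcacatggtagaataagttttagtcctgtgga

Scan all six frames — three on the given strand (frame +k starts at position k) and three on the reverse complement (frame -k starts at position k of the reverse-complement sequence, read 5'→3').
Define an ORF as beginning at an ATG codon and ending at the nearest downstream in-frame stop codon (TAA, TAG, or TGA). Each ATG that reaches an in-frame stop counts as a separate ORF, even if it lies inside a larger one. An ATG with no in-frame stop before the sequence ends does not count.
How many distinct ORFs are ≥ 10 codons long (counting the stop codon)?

0

Reverse complement (5'→3'): TCCACAGGACTAAAACTTATTCTACCATGTGCTTTCCATCCTTATGGTGATTAAGATAGGCTCATTTTTATGCCAGCAT
Frame +1: ATG CTG GCA TAA AAA TGA GCC TAT CTT AAT CAC CAT AAG GAT GGA AAG CAC ATG GTA GAA TAA GTT TTA GTC CTG TGG — ATG at 1, stop TAA at 10 → 12 nt; ATG at 52, stop TAA at 61 → 12 nt.
Frame +2: TGC TGG CAT AAA AAT GAG CCT ATC TTA ATC ACC ATA AGG ATG GAA AGC ACA TGG TAG AAT AAG TTT TAG TCC TGT GGA — ATG at 41, stop TAG at 56 → 18 nt.
Frame +3: GCT GGC ATA AAA ATG AGC CTA TCT TAA TCA CCA TAA GGA TGG AAA GCA CAT GGT AGA ATA AGT TTT AGT CCT GTG — ATG at 15, stop TAA at 27 → 15 nt.
Frame -1: TCC ACA GGA CTA AAA CTT ATT CTA CCA TGT GCT TTC CAT CCT TAT GGT GAT TAA GAT AGG CTC ATT TTT ATG CCA GCA — no ATG→stop ORF.
Frame -2: CCA CAG GAC TAA AAC TTA TTC TAC CAT GTG CTT TCC ATC CTT ATG GTG ATT AAG ATA GGC TCA TTT TTA TGC CAG CAT — no ATG→stop ORF.
Frame -3: CAC AGG ACT AAA ACT TAT TCT ACC ATG TGC TTT CCA TCC TTA TGG TGA TTA AGA TAG GCT CAT TTT TAT GCC AGC — ATG at 27, stop TGA at 48 → 24 nt.
No ORF reaches 10 codons. Count = 0.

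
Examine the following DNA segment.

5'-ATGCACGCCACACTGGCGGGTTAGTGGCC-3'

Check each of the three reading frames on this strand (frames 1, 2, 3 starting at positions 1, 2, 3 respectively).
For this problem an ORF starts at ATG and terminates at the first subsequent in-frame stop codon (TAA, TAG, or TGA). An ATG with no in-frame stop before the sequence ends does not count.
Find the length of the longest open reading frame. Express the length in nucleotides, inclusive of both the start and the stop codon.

Frame 1: ATG CAC GCC ACA CTG GCG GGT TAG TGG — ATG at 1, stop TAG at 22 → 24 nt.
Frame 2: TGC ACG CCA CAC TGG CGG GTT AGT GGC — no ATG→stop ORF.
Frame 3: GCA CGC CAC ACT GGC GGG TTA GTG GCC — no ATG→stop ORF.
Longest: frame 1, positions 1–24, 24 nt = 8 codons = 7 aa. → 24 nucleotides.

24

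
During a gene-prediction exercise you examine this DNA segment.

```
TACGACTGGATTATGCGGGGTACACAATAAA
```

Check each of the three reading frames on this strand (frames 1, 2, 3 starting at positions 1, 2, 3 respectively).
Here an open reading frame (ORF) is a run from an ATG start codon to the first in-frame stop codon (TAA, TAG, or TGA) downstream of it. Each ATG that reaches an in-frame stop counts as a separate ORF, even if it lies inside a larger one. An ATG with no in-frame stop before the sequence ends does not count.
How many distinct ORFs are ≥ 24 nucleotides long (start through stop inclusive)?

0

Frame 1: TAC GAC TGG ATT ATG CGG GGT ACA CAA TAA — ATG at 13, stop TAA at 28 → 18 nt.
Frame 2: ACG ACT GGA TTA TGC GGG GTA CAC AAT AAA — no ATG→stop ORF.
Frame 3: CGA CTG GAT TAT GCG GGG TAC ACA ATA — no ATG→stop ORF.
No ORF reaches 24 nucleotides. Count = 0.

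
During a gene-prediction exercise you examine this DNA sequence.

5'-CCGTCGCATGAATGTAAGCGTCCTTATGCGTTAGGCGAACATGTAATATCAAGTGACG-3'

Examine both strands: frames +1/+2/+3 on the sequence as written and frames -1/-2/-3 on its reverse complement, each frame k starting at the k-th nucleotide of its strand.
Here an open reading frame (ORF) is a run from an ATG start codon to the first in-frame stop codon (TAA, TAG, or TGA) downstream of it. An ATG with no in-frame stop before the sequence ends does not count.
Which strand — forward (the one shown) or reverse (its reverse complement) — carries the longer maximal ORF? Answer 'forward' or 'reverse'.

forward

Reverse complement (5'→3'): CGTCACTTGATATTACATGTTCGCCTAACGCATAAGGACGCTTACATTCATGCGACGG
Frame +1: CCG TCG CAT GAA TGT AAG CGT CCT TAT GCG TTA GGC GAA CAT GTA ATA TCA AGT GAC — no ATG→stop ORF.
Frame +2: CGT CGC ATG AAT GTA AGC GTC CTT ATG CGT TAG GCG AAC ATG TAA TAT CAA GTG ACG — ATG at 8, stop TAG at 32 → 27 nt; ATG at 26, stop TAG at 32 → 9 nt; ATG at 41, stop TAA at 44 → 6 nt.
Frame +3: GTC GCA TGA ATG TAA GCG TCC TTA TGC GTT AGG CGA ACA TGT AAT ATC AAG TGA — ATG at 12, stop TAA at 15 → 6 nt.
Frame -1: CGT CAC TTG ATA TTA CAT GTT CGC CTA ACG CAT AAG GAC GCT TAC ATT CAT GCG ACG — no ATG→stop ORF.
Frame -2: GTC ACT TGA TAT TAC ATG TTC GCC TAA CGC ATA AGG ACG CTT ACA TTC ATG CGA CGG — ATG at 17, stop TAA at 26 → 12 nt.
Frame -3: TCA CTT GAT ATT ACA TGT TCG CCT AAC GCA TAA GGA CGC TTA CAT TCA TGC GAC — no ATG→stop ORF.
Forward-strand max 27 nt; reverse-strand max 12 nt. The forward strand has the longer ORF.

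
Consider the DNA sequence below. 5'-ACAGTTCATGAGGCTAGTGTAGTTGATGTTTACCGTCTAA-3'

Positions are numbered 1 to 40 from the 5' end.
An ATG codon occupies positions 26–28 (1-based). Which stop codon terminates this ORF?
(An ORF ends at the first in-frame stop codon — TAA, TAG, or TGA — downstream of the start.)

TAA

Codons from position 26: ATG (26–28), TTT (29–31), ACC (32–34), GTC (35–37), TAA (38–40).
The first in-frame stop codon is TAA.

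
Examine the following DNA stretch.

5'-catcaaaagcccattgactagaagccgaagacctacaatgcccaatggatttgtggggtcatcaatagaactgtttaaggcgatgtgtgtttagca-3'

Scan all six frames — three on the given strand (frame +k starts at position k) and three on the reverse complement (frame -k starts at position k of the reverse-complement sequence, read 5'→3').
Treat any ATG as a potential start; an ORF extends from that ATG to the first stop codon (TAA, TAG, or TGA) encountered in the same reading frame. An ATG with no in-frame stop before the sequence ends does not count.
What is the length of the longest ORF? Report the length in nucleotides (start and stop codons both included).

57

Reverse complement (5'→3'): TGCTAAACACACATCGCCTTAAACAGTTCTATTGATGACCCCACAAATCCATTGGGCATTGTAGGTCTTCGGCTTCTAGTCAATGGGCTTTTGATG
Frame +1: CAT CAA AAG CCC ATT GAC TAG AAG CCG AAG ACC TAC AAT GCC CAA TGG ATT TGT GGG GTC ATC AAT AGA ACT GTT TAA GGC GAT GTG TGT TTA GCA — no ATG→stop ORF.
Frame +2: ATC AAA AGC CCA TTG ACT AGA AGC CGA AGA CCT ACA ATG CCC AAT GGA TTT GTG GGG TCA TCA ATA GAA CTG TTT AAG GCG ATG TGT GTT TAG — ATG at 38, stop TAG at 92 → 57 nt; ATG at 83, stop TAG at 92 → 12 nt.
Frame +3: TCA AAA GCC CAT TGA CTA GAA GCC GAA GAC CTA CAA TGC CCA ATG GAT TTG TGG GGT CAT CAA TAG AAC TGT TTA AGG CGA TGT GTG TTT AGC — ATG at 45, stop TAG at 66 → 24 nt.
Frame -1: TGC TAA ACA CAC ATC GCC TTA AAC AGT TCT ATT GAT GAC CCC ACA AAT CCA TTG GGC ATT GTA GGT CTT CGG CTT CTA GTC AAT GGG CTT TTG ATG — no ATG→stop ORF.
Frame -2: GCT AAA CAC ACA TCG CCT TAA ACA GTT CTA TTG ATG ACC CCA CAA ATC CAT TGG GCA TTG TAG GTC TTC GGC TTC TAG TCA ATG GGC TTT TGA — ATG at 35, stop TAG at 62 → 30 nt; ATG at 83, stop TGA at 92 → 12 nt.
Frame -3: CTA AAC ACA CAT CGC CTT AAA CAG TTC TAT TGA TGA CCC CAC AAA TCC ATT GGG CAT TGT AGG TCT TCG GCT TCT AGT CAA TGG GCT TTT GAT — no ATG→stop ORF.
Longest: frame +2, positions 38–94, 57 nt = 19 codons = 18 aa. → 57 nucleotides.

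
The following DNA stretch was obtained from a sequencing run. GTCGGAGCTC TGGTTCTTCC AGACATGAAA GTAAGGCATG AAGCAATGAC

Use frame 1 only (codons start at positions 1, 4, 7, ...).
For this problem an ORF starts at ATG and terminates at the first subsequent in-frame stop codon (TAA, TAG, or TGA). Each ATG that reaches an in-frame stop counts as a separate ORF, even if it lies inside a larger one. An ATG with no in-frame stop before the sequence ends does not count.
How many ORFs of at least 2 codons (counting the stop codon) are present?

0

Frame 1: GTC GGA GCT CTG GTT CTT CCA GAC ATG AAA GTA AGG CAT GAA GCA ATG — no ATG→stop ORF.
No ORF reaches 2 codons. Count = 0.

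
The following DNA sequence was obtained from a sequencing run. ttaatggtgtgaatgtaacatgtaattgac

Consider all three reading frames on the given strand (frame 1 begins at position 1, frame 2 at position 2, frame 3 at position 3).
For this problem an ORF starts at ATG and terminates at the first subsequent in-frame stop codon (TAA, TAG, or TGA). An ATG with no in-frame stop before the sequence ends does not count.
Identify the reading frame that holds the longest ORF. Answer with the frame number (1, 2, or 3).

Frame 1: TTA ATG GTG TGA ATG TAA CAT GTA ATT GAC — ATG at 4, stop TGA at 10 → 9 nt; ATG at 13, stop TAA at 16 → 6 nt.
Frame 2: TAA TGG TGT GAA TGT AAC ATG TAA TTG — ATG at 20, stop TAA at 23 → 6 nt.
Frame 3: AAT GGT GTG AAT GTA ACA TGT AAT TGA — no ATG→stop ORF.
Longest ORF is 9 nt in frame 1 (positions 4–12).

1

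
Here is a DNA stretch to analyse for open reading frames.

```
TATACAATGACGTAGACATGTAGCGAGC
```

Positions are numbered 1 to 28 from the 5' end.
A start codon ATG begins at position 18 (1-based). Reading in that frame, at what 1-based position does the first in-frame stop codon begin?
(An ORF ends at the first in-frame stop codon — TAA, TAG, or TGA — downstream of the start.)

21

Codons from position 18: ATG (18–20), TAG (21–23).
TAG is a stop codon; it begins at position 21.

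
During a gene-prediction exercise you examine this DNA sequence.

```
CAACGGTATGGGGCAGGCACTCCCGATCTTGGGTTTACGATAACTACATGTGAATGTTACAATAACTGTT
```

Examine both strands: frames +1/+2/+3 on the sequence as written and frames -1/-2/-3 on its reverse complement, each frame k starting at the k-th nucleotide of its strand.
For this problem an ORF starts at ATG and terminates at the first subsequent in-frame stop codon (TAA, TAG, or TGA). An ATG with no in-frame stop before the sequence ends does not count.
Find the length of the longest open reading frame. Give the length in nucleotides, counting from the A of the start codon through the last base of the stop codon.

Reverse complement (5'→3'): AACAGTTATTGTAACATTCACATGTAGTTATCGTAAACCCAAGATCGGGAGTGCCTGCCCCATACCGTTG
Frame +1: CAA CGG TAT GGG GCA GGC ACT CCC GAT CTT GGG TTT ACG ATA ACT ACA TGT GAA TGT TAC AAT AAC TGT — no ATG→stop ORF.
Frame +2: AAC GGT ATG GGG CAG GCA CTC CCG ATC TTG GGT TTA CGA TAA CTA CAT GTG AAT GTT ACA ATA ACT GTT — ATG at 8, stop TAA at 41 → 36 nt.
Frame +3: ACG GTA TGG GGC AGG CAC TCC CGA TCT TGG GTT TAC GAT AAC TAC ATG TGA ATG TTA CAA TAA CTG — ATG at 48, stop TGA at 51 → 6 nt; ATG at 54, stop TAA at 63 → 12 nt.
Frame -1: AAC AGT TAT TGT AAC ATT CAC ATG TAG TTA TCG TAA ACC CAA GAT CGG GAG TGC CTG CCC CAT ACC GTT — ATG at 22, stop TAG at 25 → 6 nt.
Frame -2: ACA GTT ATT GTA ACA TTC ACA TGT AGT TAT CGT AAA CCC AAG ATC GGG AGT GCC TGC CCC ATA CCG TTG — no ATG→stop ORF.
Frame -3: CAG TTA TTG TAA CAT TCA CAT GTA GTT ATC GTA AAC CCA AGA TCG GGA GTG CCT GCC CCA TAC CGT — no ATG→stop ORF.
Longest: frame +2, positions 8–43, 36 nt = 12 codons = 11 aa. → 36 nucleotides.

36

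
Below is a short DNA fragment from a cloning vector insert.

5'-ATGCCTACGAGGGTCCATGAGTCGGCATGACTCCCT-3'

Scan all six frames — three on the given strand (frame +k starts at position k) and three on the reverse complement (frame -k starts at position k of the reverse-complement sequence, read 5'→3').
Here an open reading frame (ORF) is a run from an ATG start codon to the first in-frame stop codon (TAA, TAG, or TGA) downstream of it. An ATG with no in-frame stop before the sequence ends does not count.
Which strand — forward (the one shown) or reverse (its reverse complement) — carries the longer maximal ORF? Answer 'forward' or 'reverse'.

forward

Reverse complement (5'→3'): AGGGAGTCATGCCGACTCATGGACCCTCGTAGGCAT
Frame +1: ATG CCT ACG AGG GTC CAT GAG TCG GCA TGA CTC CCT — ATG at 1, stop TGA at 28 → 30 nt.
Frame +2: TGC CTA CGA GGG TCC ATG AGT CGG CAT GAC TCC — no ATG→stop ORF.
Frame +3: GCC TAC GAG GGT CCA TGA GTC GGC ATG ACT CCC — no ATG→stop ORF.
Frame -1: AGG GAG TCA TGC CGA CTC ATG GAC CCT CGT AGG CAT — no ATG→stop ORF.
Frame -2: GGG AGT CAT GCC GAC TCA TGG ACC CTC GTA GGC — no ATG→stop ORF.
Frame -3: GGA GTC ATG CCG ACT CAT GGA CCC TCG TAG GCA — ATG at 9, stop TAG at 30 → 24 nt.
Forward-strand max 30 nt; reverse-strand max 24 nt. The forward strand has the longer ORF.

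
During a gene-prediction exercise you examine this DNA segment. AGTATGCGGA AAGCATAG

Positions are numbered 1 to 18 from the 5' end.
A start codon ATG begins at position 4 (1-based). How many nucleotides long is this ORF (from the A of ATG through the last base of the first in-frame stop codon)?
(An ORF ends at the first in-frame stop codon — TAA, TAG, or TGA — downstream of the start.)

Codons from position 4: ATG (4–6), CGG (7–9), AAA (10–12), GCA (13–15), TAG (16–18).
TAG is the first in-frame stop; ORF spans 4–18, 15 nucleotides.

15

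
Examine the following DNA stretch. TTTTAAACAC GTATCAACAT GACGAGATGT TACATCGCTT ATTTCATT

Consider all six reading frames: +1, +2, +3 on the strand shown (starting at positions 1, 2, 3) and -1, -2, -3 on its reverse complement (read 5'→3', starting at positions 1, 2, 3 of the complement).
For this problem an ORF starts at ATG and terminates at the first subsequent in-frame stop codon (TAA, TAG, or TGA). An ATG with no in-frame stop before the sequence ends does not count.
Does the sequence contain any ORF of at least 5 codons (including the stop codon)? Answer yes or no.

Reverse complement (5'→3'): AATGAAATAAGCGATGTAACATCTCGTCATGTTGATACGTGTTTAAAA
Frame +1: TTT TAA ACA CGT ATC AAC ATG ACG AGA TGT TAC ATC GCT TAT TTC ATT — no ATG→stop ORF.
Frame +2: TTT AAA CAC GTA TCA ACA TGA CGA GAT GTT ACA TCG CTT ATT TCA — no ATG→stop ORF.
Frame +3: TTA AAC ACG TAT CAA CAT GAC GAG ATG TTA CAT CGC TTA TTT CAT — no ATG→stop ORF.
Frame -1: AAT GAA ATA AGC GAT GTA ACA TCT CGT CAT GTT GAT ACG TGT TTA AAA — no ATG→stop ORF.
Frame -2: ATG AAA TAA GCG ATG TAA CAT CTC GTC ATG TTG ATA CGT GTT TAA — ATG at 2, stop TAA at 8 → 9 nt; ATG at 14, stop TAA at 17 → 6 nt; ATG at 29, stop TAA at 44 → 18 nt.
Frame -3: TGA AAT AAG CGA TGT AAC ATC TCG TCA TGT TGA TAC GTG TTT AAA — no ATG→stop ORF.
Frame -2 has an ORF of 6 codons (positions 29–46) ≥ 5, so yes.

yes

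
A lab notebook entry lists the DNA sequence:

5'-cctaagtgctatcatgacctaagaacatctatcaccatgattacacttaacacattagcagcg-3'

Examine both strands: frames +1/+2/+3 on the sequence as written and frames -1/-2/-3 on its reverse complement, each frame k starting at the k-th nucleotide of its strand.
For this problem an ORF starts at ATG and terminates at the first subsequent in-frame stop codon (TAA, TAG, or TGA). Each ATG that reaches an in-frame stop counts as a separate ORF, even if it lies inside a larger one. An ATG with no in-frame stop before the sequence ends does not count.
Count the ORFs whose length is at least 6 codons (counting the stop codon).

Reverse complement (5'→3'): CGCTGCTAATGTGTTAAGTGTAATCATGGTGATAGATGTTCTTAGGTCATGATAGCACTTAGG
Frame +1: CCT AAG TGC TAT CAT GAC CTA AGA ACA TCT ATC ACC ATG ATT ACA CTT AAC ACA TTA GCA GCG — no ATG→stop ORF.
Frame +2: CTA AGT GCT ATC ATG ACC TAA GAA CAT CTA TCA CCA TGA TTA CAC TTA ACA CAT TAG CAG — ATG at 14, stop TAA at 20 → 9 nt.
Frame +3: TAA GTG CTA TCA TGA CCT AAG AAC ATC TAT CAC CAT GAT TAC ACT TAA CAC ATT AGC AGC — no ATG→stop ORF.
Frame -1: CGC TGC TAA TGT GTT AAG TGT AAT CAT GGT GAT AGA TGT TCT TAG GTC ATG ATA GCA CTT AGG — no ATG→stop ORF.
Frame -2: GCT GCT AAT GTG TTA AGT GTA ATC ATG GTG ATA GAT GTT CTT AGG TCA TGA TAG CAC TTA — ATG at 26, stop TGA at 50 → 27 nt.
Frame -3: CTG CTA ATG TGT TAA GTG TAA TCA TGG TGA TAG ATG TTC TTA GGT CAT GAT AGC ACT TAG — ATG at 9, stop TAA at 15 → 9 nt; ATG at 36, stop TAG at 60 → 27 nt.
ORFs ≥ 6 codons: frame -2 26–52 (9 codons), frame -3 36–62 (9 codons). Count = 2.

2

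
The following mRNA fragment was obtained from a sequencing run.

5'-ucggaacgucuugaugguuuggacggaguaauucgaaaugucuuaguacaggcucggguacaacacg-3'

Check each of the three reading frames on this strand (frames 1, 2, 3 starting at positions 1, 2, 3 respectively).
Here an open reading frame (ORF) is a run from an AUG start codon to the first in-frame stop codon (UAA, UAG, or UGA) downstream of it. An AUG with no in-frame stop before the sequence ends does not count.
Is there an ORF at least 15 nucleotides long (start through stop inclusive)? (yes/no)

yes

Frame 1: UCG GAA CGU CUU GAU GGU UUG GAC GGA GUA AUU CGA AAU GUC UUA GUA CAG GCU CGG GUA CAA CAC — no AUG→stop ORF.
Frame 2: CGG AAC GUC UUG AUG GUU UGG ACG GAG UAA UUC GAA AUG UCU UAG UAC AGG CUC GGG UAC AAC ACG — AUG at 14, stop UAA at 29 → 18 nt; AUG at 38, stop UAG at 44 → 9 nt.
Frame 3: GGA ACG UCU UGA UGG UUU GGA CGG AGU AAU UCG AAA UGU CUU AGU ACA GGC UCG GGU ACA ACA — no AUG→stop ORF.
Frame 2 has an ORF of 18 nucleotides (positions 14–31) ≥ 15, so yes.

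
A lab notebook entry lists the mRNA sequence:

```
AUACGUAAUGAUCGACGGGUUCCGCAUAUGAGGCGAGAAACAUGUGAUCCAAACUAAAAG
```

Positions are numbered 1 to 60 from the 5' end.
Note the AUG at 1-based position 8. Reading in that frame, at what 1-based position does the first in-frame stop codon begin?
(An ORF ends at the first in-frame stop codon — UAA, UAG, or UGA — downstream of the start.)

29

Codons from position 8: AUG (8–10), AUC (11–13), GAC (14–16), GGG (17–19), UUC (20–22), CGC (23–25), AUA (26–28), UGA (29–31).
UGA is a stop codon; it begins at position 29.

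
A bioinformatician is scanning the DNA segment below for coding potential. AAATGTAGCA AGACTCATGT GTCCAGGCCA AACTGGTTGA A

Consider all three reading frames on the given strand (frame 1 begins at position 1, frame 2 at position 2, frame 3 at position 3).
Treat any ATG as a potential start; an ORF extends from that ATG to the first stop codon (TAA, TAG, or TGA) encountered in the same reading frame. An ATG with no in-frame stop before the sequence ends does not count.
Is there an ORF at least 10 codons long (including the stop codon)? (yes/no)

no

Frame 1: AAA TGT AGC AAG ACT CAT GTG TCC AGG CCA AAC TGG TTG — no ATG→stop ORF.
Frame 2: AAT GTA GCA AGA CTC ATG TGT CCA GGC CAA ACT GGT TGA — ATG at 17, stop TGA at 38 → 24 nt.
Frame 3: ATG TAG CAA GAC TCA TGT GTC CAG GCC AAA CTG GTT GAA — ATG at 3, stop TAG at 6 → 6 nt.
Largest ORF found is 8 codons < 10, so no.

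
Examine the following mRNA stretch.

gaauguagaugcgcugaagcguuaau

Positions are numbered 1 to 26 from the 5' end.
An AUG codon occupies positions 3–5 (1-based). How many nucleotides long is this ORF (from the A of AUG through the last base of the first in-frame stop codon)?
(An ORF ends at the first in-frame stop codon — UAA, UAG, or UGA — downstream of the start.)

6

Codons from position 3: AUG (3–5), UAG (6–8).
UAG is the first in-frame stop; ORF spans 3–8, 6 nucleotides.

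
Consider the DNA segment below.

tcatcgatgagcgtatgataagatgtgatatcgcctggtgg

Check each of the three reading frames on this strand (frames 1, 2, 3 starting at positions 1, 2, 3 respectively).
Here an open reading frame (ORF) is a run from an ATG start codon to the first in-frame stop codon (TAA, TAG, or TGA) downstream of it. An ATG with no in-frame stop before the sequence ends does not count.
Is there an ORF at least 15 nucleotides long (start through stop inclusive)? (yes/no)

no

Frame 1: TCA TCG ATG AGC GTA TGA TAA GAT GTG ATA TCG CCT GGT — ATG at 7, stop TGA at 16 → 12 nt.
Frame 2: CAT CGA TGA GCG TAT GAT AAG ATG TGA TAT CGC CTG GTG — ATG at 23, stop TGA at 26 → 6 nt.
Frame 3: ATC GAT GAG CGT ATG ATA AGA TGT GAT ATC GCC TGG TGG — no ATG→stop ORF.
Largest ORF found is 12 nucleotides < 15, so no.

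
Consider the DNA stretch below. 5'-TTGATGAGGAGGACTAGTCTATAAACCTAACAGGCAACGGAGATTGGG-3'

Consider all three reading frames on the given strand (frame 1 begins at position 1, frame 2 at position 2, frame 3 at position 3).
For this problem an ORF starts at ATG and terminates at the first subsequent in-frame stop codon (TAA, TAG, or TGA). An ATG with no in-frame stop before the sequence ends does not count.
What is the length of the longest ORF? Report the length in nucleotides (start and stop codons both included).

Frame 1: TTG ATG AGG AGG ACT AGT CTA TAA ACC TAA CAG GCA ACG GAG ATT GGG — ATG at 4, stop TAA at 22 → 21 nt.
Frame 2: TGA TGA GGA GGA CTA GTC TAT AAA CCT AAC AGG CAA CGG AGA TTG — no ATG→stop ORF.
Frame 3: GAT GAG GAG GAC TAG TCT ATA AAC CTA ACA GGC AAC GGA GAT TGG — no ATG→stop ORF.
Longest: frame 1, positions 4–24, 21 nt = 7 codons = 6 aa. → 21 nucleotides.

21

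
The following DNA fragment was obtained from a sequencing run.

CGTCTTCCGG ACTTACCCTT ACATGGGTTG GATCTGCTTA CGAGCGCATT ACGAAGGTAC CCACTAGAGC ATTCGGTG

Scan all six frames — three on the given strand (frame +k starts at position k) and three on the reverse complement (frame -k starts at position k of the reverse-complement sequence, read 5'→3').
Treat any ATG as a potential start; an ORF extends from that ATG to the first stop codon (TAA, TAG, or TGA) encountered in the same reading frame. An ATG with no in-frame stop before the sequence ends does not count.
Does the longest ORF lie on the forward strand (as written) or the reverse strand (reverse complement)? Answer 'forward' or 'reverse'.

forward

Reverse complement (5'→3'): CACCGAATGCTCTAGTGGGTACCTTCGTAATGCGCTCGTAAGCAGATCCAACCCATGTAAGGGTAAGTCCGGAAGACG
Frame +1: CGT CTT CCG GAC TTA CCC TTA CAT GGG TTG GAT CTG CTT ACG AGC GCA TTA CGA AGG TAC CCA CTA GAG CAT TCG GTG — no ATG→stop ORF.
Frame +2: GTC TTC CGG ACT TAC CCT TAC ATG GGT TGG ATC TGC TTA CGA GCG CAT TAC GAA GGT ACC CAC TAG AGC ATT CGG — ATG at 23, stop TAG at 65 → 45 nt.
Frame +3: TCT TCC GGA CTT ACC CTT ACA TGG GTT GGA TCT GCT TAC GAG CGC ATT ACG AAG GTA CCC ACT AGA GCA TTC GGT — no ATG→stop ORF.
Frame -1: CAC CGA ATG CTC TAG TGG GTA CCT TCG TAA TGC GCT CGT AAG CAG ATC CAA CCC ATG TAA GGG TAA GTC CGG AAG ACG — ATG at 7, stop TAG at 13 → 9 nt; ATG at 55, stop TAA at 58 → 6 nt.
Frame -2: ACC GAA TGC TCT AGT GGG TAC CTT CGT AAT GCG CTC GTA AGC AGA TCC AAC CCA TGT AAG GGT AAG TCC GGA AGA — no ATG→stop ORF.
Frame -3: CCG AAT GCT CTA GTG GGT ACC TTC GTA ATG CGC TCG TAA GCA GAT CCA ACC CAT GTA AGG GTA AGT CCG GAA GAC — ATG at 30, stop TAA at 39 → 12 nt.
Forward-strand max 45 nt; reverse-strand max 12 nt. The forward strand has the longer ORF.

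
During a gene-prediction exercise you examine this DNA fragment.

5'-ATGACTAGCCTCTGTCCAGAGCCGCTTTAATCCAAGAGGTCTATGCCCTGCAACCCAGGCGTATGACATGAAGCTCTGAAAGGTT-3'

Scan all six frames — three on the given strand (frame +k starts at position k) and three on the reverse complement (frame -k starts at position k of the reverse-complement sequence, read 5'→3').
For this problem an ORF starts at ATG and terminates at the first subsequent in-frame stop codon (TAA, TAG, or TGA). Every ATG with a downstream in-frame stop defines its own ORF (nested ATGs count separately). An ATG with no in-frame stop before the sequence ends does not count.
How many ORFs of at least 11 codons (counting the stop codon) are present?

Reverse complement (5'→3'): AACCTTTCAGAGCTTCATGTCATACGCCTGGGTTGCAGGGCATAGACCTCTTGGATTAAAGCGGCTCTGGACAGAGGCTAGTCAT
Frame +1: ATG ACT AGC CTC TGT CCA GAG CCG CTT TAA TCC AAG AGG TCT ATG CCC TGC AAC CCA GGC GTA TGA CAT GAA GCT CTG AAA GGT — ATG at 1, stop TAA at 28 → 30 nt; ATG at 43, stop TGA at 64 → 24 nt.
Frame +2: TGA CTA GCC TCT GTC CAG AGC CGC TTT AAT CCA AGA GGT CTA TGC CCT GCA ACC CAG GCG TAT GAC ATG AAG CTC TGA AAG GTT — ATG at 68, stop TGA at 77 → 12 nt.
Frame +3: GAC TAG CCT CTG TCC AGA GCC GCT TTA ATC CAA GAG GTC TAT GCC CTG CAA CCC AGG CGT ATG ACA TGA AGC TCT GAA AGG — ATG at 63, stop TGA at 69 → 9 nt.
Frame -1: AAC CTT TCA GAG CTT CAT GTC ATA CGC CTG GGT TGC AGG GCA TAG ACC TCT TGG ATT AAA GCG GCT CTG GAC AGA GGC TAG TCA — no ATG→stop ORF.
Frame -2: ACC TTT CAG AGC TTC ATG TCA TAC GCC TGG GTT GCA GGG CAT AGA CCT CTT GGA TTA AAG CGG CTC TGG ACA GAG GCT AGT CAT — no ATG→stop ORF.
Frame -3: CCT TTC AGA GCT TCA TGT CAT ACG CCT GGG TTG CAG GGC ATA GAC CTC TTG GAT TAA AGC GGC TCT GGA CAG AGG CTA GTC — no ATG→stop ORF.
No ORF reaches 11 codons. Count = 0.

0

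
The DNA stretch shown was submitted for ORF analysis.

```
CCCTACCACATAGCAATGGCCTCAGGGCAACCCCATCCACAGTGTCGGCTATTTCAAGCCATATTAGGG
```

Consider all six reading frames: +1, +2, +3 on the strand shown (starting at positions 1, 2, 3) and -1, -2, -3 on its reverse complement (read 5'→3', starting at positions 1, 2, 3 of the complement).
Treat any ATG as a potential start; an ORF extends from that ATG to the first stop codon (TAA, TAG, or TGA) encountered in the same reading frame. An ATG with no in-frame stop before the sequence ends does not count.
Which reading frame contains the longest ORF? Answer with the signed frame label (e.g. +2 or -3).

Reverse complement (5'→3'): CCCTAATATGGCTTGAAATAGCCGACACTGTGGATGGGGTTGCCCTGAGGCCATTGCTATGTGGTAGGG
Frame +1: CCC TAC CAC ATA GCA ATG GCC TCA GGG CAA CCC CAT CCA CAG TGT CGG CTA TTT CAA GCC ATA TTA GGG — no ATG→stop ORF.
Frame +2: CCT ACC ACA TAG CAA TGG CCT CAG GGC AAC CCC ATC CAC AGT GTC GGC TAT TTC AAG CCA TAT TAG — no ATG→stop ORF.
Frame +3: CTA CCA CAT AGC AAT GGC CTC AGG GCA ACC CCA TCC ACA GTG TCG GCT ATT TCA AGC CAT ATT AGG — no ATG→stop ORF.
Frame -1: CCC TAA TAT GGC TTG AAA TAG CCG ACA CTG TGG ATG GGG TTG CCC TGA GGC CAT TGC TAT GTG GTA GGG — ATG at 34, stop TGA at 46 → 15 nt.
Frame -2: CCT AAT ATG GCT TGA AAT AGC CGA CAC TGT GGA TGG GGT TGC CCT GAG GCC ATT GCT ATG TGG TAG — ATG at 8, stop TGA at 14 → 9 nt; ATG at 59, stop TAG at 65 → 9 nt.
Frame -3: CTA ATA TGG CTT GAA ATA GCC GAC ACT GTG GAT GGG GTT GCC CTG AGG CCA TTG CTA TGT GGT AGG — no ATG→stop ORF.
Longest ORF is 15 nt in frame -1 (positions 34–48).

-1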